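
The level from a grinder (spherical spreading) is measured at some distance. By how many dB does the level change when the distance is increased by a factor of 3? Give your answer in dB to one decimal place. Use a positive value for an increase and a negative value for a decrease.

Point-source spreading: ΔL = −20·log₁₀(r₂/r₁).
ΔL = −20·log₁₀(3) = -9.54 dB.

-9.5 dB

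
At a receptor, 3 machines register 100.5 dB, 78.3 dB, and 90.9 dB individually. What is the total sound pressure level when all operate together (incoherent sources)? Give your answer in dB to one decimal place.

101.0 dB

For uncorrelated sources the intensities add, so convert each level to linear form, sum, and take 10·log₁₀ of the total.
Σ 10^(L/10) = 10^(100.5/10) + 10^(78.3/10) + 10^(90.9/10) = 1.252e+10.
L_total = 10·log₁₀(1.252e+10) = 100.98 dB.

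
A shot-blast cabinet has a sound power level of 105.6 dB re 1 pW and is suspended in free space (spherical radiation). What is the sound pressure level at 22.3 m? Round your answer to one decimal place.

67.6 dB

L_p = L_w − 10·log₁₀(4π·r²) with r = 22.3 m.
4π·r² = 6249 m², 10·log₁₀ of that is 37.958 dB.
L_p = 105.6 − 37.958 = 67.64 dB.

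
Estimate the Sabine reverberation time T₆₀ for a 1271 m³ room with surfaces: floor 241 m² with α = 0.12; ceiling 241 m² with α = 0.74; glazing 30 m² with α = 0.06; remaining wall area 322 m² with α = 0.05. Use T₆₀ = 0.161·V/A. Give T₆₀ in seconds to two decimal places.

Total absorption A = 241·0.12 + 241·0.74 + 30·0.06 + 322·0.05 = 225.16 m² sabins.
T₆₀ = 0.161 × 1271 / 225.16 = 0.909 s.

0.91 s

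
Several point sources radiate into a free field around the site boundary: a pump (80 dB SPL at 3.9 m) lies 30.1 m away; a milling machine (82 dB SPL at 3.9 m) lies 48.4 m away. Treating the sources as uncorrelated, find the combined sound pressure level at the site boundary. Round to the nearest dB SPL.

Apply inverse-square spreading to bring every level to the receiver, then sum 10^(L/10).
pump: 80 − 20·log₁₀(30.1/3.9) = 80 − 17.75 = 62.25 dB SPL.
milling machine: 82 − 20·log₁₀(48.4/3.9) = 82 − 21.88 = 60.12 dB SPL.
Σ 10^(L/10) = 2.708e+06 → L_total = 10·log₁₀(2.708e+06) = 64.33 dB SPL.

64 dB SPL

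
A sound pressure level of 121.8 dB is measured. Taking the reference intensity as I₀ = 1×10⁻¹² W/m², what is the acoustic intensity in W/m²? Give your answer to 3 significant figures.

1.51 W/m²

I = I₀·10^(L/10) = 10⁻¹² × 10^(121.8/10) = 10^(0.180).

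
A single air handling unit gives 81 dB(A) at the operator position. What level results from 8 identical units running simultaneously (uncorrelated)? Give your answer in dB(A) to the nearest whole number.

90 dB(A)

N identical incoherent sources raise the level by 10·log₁₀ N.
L_total = 81 + 10·log₁₀(8) = 81 + 9.031 = 90.03 dB(A).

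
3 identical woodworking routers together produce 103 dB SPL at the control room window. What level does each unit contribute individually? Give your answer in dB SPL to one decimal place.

98.2 dB SPL

Dividing the total intensity by 3 lowers the level by 10·log₁₀ 3 = 4.771 dB: L₁ = 103 − 4.771.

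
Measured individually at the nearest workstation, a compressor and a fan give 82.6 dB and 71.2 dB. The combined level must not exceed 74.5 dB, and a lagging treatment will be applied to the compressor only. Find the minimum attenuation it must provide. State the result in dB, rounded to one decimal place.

Fixed contribution from the other source: Σ 10^(L/10) = 10^(71.2/10) = 1.318e+07 (71.20 dB).
The limit corresponds to 10^(74.5/10) = 2.818e+07; subtracting the fixed part leaves 1.500e+07 for the compressor, i.e. 71.76 dB.
So the compressor must be reduced from 82.6 to 71.76 dB: IL = 10.84 dB.

10.8 dB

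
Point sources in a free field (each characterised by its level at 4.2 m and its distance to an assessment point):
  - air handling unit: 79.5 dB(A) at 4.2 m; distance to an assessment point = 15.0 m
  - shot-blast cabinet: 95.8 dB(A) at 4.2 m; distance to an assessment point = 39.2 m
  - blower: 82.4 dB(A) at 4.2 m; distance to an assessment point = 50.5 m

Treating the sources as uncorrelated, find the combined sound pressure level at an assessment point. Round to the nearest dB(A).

Apply inverse-square spreading to bring every level to the receiver, then sum 10^(L/10).
air handling unit: 79.5 − 20·log₁₀(15.0/4.2) = 79.5 − 11.06 = 68.44 dB(A).
shot-blast cabinet: 95.8 − 20·log₁₀(39.2/4.2) = 95.8 − 19.40 = 76.40 dB(A).
blower: 82.4 − 20·log₁₀(50.5/4.2) = 82.4 − 21.60 = 60.80 dB(A).
Σ 10^(L/10) = 5.183e+07 → L_total = 10·log₁₀(5.183e+07) = 77.15 dB(A).

77 dB(A)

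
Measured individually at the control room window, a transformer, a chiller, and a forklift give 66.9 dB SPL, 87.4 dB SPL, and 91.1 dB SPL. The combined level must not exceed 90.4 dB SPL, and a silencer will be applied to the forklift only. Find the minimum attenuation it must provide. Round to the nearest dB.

Everything except the forklift sums to 10^(66.9/10) + 10^(87.4/10) = 5.544e+08 in linear terms, 87.44 dB SPL.
To meet 90.4 dB SPL overall, the treated forklift may contribute at most 10^(90.4/10) − 5.544e+08 = 5.420e+08, i.e. 87.34 dB SPL.
Required insertion loss = 91.1 − 87.34 = 3.76 dB.

4 dB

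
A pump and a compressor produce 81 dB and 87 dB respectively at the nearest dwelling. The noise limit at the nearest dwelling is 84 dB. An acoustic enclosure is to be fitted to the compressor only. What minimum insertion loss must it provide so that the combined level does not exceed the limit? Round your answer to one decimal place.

Everything except the compressor sums to 10^(81/10) = 1.259e+08 in linear terms, 81.00 dB.
The limit corresponds to 10^(84/10) = 2.512e+08; subtracting the fixed part leaves 1.253e+08 for the compressor, i.e. 80.98 dB.
So the compressor must be reduced from 87 to 80.98 dB: IL = 6.02 dB.

6.0 dB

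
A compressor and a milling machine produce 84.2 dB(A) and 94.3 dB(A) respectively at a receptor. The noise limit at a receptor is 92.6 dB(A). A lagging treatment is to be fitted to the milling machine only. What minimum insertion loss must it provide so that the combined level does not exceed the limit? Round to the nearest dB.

2 dB

Everything except the milling machine sums to 10^(84.2/10) = 2.630e+08 in linear terms, 84.20 dB(A).
To meet 92.6 dB(A) overall, the treated milling machine may contribute at most 10^(92.6/10) − 2.630e+08 = 1.557e+09, i.e. 91.92 dB(A).
Required insertion loss = 94.3 − 91.92 = 2.38 dB.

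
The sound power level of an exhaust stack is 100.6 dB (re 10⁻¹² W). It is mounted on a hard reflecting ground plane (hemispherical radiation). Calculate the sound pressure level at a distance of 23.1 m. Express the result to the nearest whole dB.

65 dB

L_p = L_w − 10·log₁₀(2π·r²) with r = 23.1 m.
2π·r² = 3353 m², 10·log₁₀ of that is 35.254 dB.
L_p = 100.6 − 35.254 = 65.35 dB.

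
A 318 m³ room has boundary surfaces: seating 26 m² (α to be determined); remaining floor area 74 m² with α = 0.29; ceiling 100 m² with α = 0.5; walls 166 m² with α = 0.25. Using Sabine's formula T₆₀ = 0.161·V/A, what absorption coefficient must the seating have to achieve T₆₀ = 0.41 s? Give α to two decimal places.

0.46

From T₆₀ = 0.161·V/A, the target T₆₀ = 0.41 s needs A = 0.161·318/0.41 = 124.87 m².
Absorption from the other surfaces = 74·0.29 + 100·0.5 + 166·0.25 = 112.96 m², so the seating must supply 11.91 m² over 26 m².
α = 11.91/26 = 0.458.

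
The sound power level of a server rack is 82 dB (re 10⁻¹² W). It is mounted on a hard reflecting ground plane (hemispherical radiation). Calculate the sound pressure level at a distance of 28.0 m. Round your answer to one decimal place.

L_p = L_w − 10·log₁₀(2π·r²) with r = 28.0 m.
2π·r² = 4926 m², 10·log₁₀ of that is 36.925 dB.
L_p = 82 − 36.925 = 45.08 dB.

45.1 dB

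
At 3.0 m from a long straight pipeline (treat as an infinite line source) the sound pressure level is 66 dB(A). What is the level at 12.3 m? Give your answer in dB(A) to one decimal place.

For a line source, L₂ = L₁ − 10·log₁₀(r₂/r₁).
L₂ = 66 − 10·log₁₀(12.3/3.0) = 66 − 6.128 = 59.87 dB(A).

59.9 dB(A)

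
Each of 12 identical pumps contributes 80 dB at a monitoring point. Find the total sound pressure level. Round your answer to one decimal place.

L_total = L₁ + 10·log₁₀ N for N identical incoherent sources.
L_total = 80 + 10·log₁₀(12) = 80 + 10.792 = 90.79 dB.

90.8 dB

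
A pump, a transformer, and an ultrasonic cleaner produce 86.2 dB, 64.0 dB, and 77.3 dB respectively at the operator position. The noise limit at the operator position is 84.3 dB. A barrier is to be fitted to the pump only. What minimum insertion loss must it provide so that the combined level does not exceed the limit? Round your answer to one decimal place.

2.9 dB

Everything except the pump sums to 10^(64.0/10) + 10^(77.3/10) = 5.622e+07 in linear terms, 77.50 dB.
The limit corresponds to 10^(84.3/10) = 2.692e+08; subtracting the fixed part leaves 2.129e+08 for the pump, i.e. 83.28 dB.
So the pump must be reduced from 86.2 to 83.28 dB: IL = 2.92 dB.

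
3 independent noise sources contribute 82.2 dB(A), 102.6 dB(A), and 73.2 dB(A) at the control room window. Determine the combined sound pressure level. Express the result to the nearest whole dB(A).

103 dB(A)

For uncorrelated sources the intensities add, so convert each level to linear form, sum, and take 10·log₁₀ of the total.
Σ 10^(L/10) = 10^(82.2/10) + 10^(102.6/10) + 10^(73.2/10) = 1.838e+10.
L_total = 10·log₁₀(1.838e+10) = 102.64 dB(A).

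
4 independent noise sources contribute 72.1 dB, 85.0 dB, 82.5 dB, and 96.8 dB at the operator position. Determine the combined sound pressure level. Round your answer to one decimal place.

97.2 dB

For uncorrelated sources the intensities add, so convert each level to linear form, sum, and take 10·log₁₀ of the total.
Σ 10^(L/10) = 10^(72.1/10) + 10^(85.0/10) + 10^(82.5/10) + 10^(96.8/10) = 5.297e+09.
L_total = 10·log₁₀(5.297e+09) = 97.24 dB.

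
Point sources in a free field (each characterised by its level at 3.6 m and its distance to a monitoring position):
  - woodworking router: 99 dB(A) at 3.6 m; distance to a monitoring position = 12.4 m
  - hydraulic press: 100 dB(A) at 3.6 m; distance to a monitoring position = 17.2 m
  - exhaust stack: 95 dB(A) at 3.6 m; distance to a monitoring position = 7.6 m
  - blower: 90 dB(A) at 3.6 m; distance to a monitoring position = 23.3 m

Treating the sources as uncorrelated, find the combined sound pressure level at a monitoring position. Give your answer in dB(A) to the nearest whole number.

93 dB(A)

Apply inverse-square spreading to bring every level to the receiver, then sum 10^(L/10).
woodworking router: 99 − 20·log₁₀(12.4/3.6) = 99 − 10.74 = 88.26 dB(A).
hydraulic press: 100 − 20·log₁₀(17.2/3.6) = 100 − 13.58 = 86.42 dB(A).
exhaust stack: 95 − 20·log₁₀(7.6/3.6) = 95 − 6.49 = 88.51 dB(A).
blower: 90 − 20·log₁₀(23.3/3.6) = 90 − 16.22 = 73.78 dB(A).
Σ 10^(L/10) = 1.841e+09 → L_total = 10·log₁₀(1.841e+09) = 92.65 dB(A).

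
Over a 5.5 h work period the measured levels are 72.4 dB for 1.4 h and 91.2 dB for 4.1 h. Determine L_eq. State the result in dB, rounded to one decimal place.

The energy average is taken in the linear domain: L_eq = 10·log₁₀[(Σ tᵢ·10^(Lᵢ/10))/T], T = 5.5 h.
Σ tᵢ·10^(Lᵢ/10) = 1.4·10^(72.4/10) + 4.1·10^(91.2/10) = 5.429e+09.
L_eq = 10·log₁₀(5.429e+09/5.5) = 89.94 dB.

89.9 dB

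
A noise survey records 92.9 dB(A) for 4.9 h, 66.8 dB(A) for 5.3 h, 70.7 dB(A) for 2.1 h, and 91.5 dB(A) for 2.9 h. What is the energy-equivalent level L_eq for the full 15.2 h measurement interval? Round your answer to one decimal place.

89.5 dB(A)

Weight each interval's intensity by its duration and average over T = 15.2 h:
Σ tᵢ·10^(Lᵢ/10) = 4.9·10^(92.9/10) + 5.3·10^(66.8/10) + 2.1·10^(70.7/10) + 2.9·10^(91.5/10) = 1.370e+10.
L_eq = 10·log₁₀(1.370e+10/15.2) = 89.55 dB(A).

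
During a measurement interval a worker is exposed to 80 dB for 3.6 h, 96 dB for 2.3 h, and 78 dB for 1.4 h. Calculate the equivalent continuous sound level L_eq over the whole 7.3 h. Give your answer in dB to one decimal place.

L_eq = 10·log₁₀[(1/T)·Σ tᵢ·10^(Lᵢ/10)] with T = 7.3 h.
Σ tᵢ·10^(Lᵢ/10) = 3.6·10^(80/10) + 2.3·10^(96/10) + 1.4·10^(78/10) = 9.605e+09.
L_eq = 10·log₁₀(9.605e+09/7.3) = 91.19 dB.

91.2 dB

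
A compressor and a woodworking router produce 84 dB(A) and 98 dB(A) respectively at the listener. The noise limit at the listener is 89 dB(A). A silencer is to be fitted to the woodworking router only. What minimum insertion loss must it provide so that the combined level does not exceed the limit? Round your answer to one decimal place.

Everything except the woodworking router sums to 10^(84/10) = 2.512e+08 in linear terms, 84.00 dB(A).
The limit corresponds to 10^(89/10) = 7.943e+08; subtracting the fixed part leaves 5.431e+08 for the woodworking router, i.e. 87.35 dB(A).
So the woodworking router must be reduced from 98 to 87.35 dB(A): IL = 10.65 dB.

10.7 dB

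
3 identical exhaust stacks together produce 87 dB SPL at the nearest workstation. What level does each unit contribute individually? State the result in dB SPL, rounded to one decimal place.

82.2 dB SPL

For N identical incoherent sources L_total = L₁ + 10·log₁₀ N, so L₁ = 87 − 10·log₁₀(3) = 87 − 4.771.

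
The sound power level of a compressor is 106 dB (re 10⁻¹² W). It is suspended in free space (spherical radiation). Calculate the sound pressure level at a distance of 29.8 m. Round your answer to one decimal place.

The power spreads over a sphere of area 4π·r², so L_p = L_w − 10·log₁₀(4π·r²).
4π·r² = 1.116e+04 m², 10·log₁₀ of that is 40.476 dB.
L_p = 106 − 40.476 = 65.52 dB.

65.5 dB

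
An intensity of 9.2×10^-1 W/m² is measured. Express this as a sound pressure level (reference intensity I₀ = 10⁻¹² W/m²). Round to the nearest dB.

120 dB

L = 10·log₁₀(I/I₀) = 10·log₁₀(9.2×10^-1/10⁻¹²) = 10·log₁₀(9.2×10^11).
L = 10·(0.9638 + 11) = 119.64 dB.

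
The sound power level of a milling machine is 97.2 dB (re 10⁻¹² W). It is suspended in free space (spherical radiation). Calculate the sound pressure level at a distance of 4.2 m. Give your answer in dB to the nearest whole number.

74 dB

L_p = L_w − 10·log₁₀(4π·r²) with r = 4.2 m.
4π·r² = 221.7 m², 10·log₁₀ of that is 23.457 dB.
L_p = 97.2 − 23.457 = 73.74 dB.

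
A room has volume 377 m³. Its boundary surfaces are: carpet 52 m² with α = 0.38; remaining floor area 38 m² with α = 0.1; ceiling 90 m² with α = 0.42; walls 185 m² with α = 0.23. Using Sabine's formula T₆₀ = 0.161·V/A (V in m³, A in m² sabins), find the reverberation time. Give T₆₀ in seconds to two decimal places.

A = Σ Sᵢαᵢ = 52·0.38 + 38·0.1 + 90·0.42 + 185·0.23 = 103.91 m².
T₆₀ = 0.161·V/A = 0.161·377/103.91 = 0.584 s.

0.58 s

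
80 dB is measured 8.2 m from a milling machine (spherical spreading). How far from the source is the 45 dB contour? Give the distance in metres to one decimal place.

Point-source spreading drops the level by 20·log₁₀(r₂/r₁); inverting, r₂/r₁ = 10^(ΔL/20).
r₂ = 8.2·10^((80−45)/20) = 8.2·10^(35.0/20) = 461.12 m.

461.1 m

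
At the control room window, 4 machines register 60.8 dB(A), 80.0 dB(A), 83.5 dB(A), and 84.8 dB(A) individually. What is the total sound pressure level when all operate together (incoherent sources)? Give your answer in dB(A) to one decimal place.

88.0 dB(A)

For uncorrelated sources the intensities add, so convert each level to linear form, sum, and take 10·log₁₀ of the total.
Σ 10^(L/10) = 10^(60.8/10) + 10^(80.0/10) + 10^(83.5/10) + 10^(84.8/10) = 6.271e+08.
L_total = 10·log₁₀(6.271e+08) = 87.97 dB(A).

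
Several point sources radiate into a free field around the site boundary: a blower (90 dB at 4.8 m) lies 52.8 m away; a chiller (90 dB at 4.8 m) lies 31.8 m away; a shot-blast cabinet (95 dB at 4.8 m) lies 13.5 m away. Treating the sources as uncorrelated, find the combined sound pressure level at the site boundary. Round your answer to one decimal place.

Apply inverse-square spreading to bring every level to the receiver, then sum 10^(L/10).
blower: 90 − 20·log₁₀(52.8/4.8) = 90 − 20.83 = 69.17 dB.
chiller: 90 − 20·log₁₀(31.8/4.8) = 90 − 16.42 = 73.58 dB.
shot-blast cabinet: 95 − 20·log₁₀(13.5/4.8) = 95 − 8.98 = 86.02 dB.
Σ 10^(L/10) = 4.308e+08 → L_total = 10·log₁₀(4.308e+08) = 86.34 dB.

86.3 dB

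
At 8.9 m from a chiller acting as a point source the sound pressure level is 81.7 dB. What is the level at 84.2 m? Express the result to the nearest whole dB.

62 dB

Spherical spreading from a point source gives a 20·log₁₀(r₂/r₁) drop.
L₂ = 81.7 − 20·log₁₀(84.2/8.9) = 81.7 − 19.518 = 62.18 dB.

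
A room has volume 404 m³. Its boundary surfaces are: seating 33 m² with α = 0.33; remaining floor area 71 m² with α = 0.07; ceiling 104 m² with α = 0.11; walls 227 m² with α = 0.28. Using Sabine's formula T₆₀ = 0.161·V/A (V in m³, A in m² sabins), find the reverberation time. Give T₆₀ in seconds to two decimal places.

0.72 s

A = Σ Sᵢαᵢ = 33·0.33 + 71·0.07 + 104·0.11 + 227·0.28 = 90.86 m².
T₆₀ = 0.161·V/A = 0.161·404/90.86 = 0.716 s.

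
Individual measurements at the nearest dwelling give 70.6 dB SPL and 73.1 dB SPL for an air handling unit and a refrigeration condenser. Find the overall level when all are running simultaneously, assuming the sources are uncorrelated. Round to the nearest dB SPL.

For uncorrelated sources the intensities add, so convert each level to linear form, sum, and take 10·log₁₀ of the total.
Σ 10^(L/10) = 10^(70.6/10) + 10^(73.1/10) = 3.190e+07.
L_total = 10·log₁₀(3.190e+07) = 75.04 dB SPL.

75 dB SPL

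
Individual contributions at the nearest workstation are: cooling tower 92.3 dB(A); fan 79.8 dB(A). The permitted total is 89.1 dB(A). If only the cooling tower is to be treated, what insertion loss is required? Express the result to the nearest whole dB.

Everything except the cooling tower sums to 10^(79.8/10) = 9.550e+07 in linear terms, 79.80 dB(A).
The limit corresponds to 10^(89.1/10) = 8.128e+08; subtracting the fixed part leaves 7.173e+08 for the cooling tower, i.e. 88.56 dB(A).
Required insertion loss = 92.3 − 88.56 = 3.74 dB.

4 dB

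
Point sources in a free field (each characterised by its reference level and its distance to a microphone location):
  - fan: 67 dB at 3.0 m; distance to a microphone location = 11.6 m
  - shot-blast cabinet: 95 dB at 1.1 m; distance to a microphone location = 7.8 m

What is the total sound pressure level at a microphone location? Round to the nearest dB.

Apply inverse-square spreading to bring every level to the receiver, then sum 10^(L/10).
fan: 67 − 20·log₁₀(11.6/3.0) = 67 − 11.75 = 55.25 dB.
shot-blast cabinet: 95 − 20·log₁₀(7.8/1.1) = 95 − 17.01 = 77.99 dB.
Σ 10^(L/10) = 6.323e+07 → L_total = 10·log₁₀(6.323e+07) = 78.01 dB.

78 dB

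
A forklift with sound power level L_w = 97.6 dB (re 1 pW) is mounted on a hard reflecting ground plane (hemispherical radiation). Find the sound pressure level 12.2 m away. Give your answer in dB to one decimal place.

67.9 dB

The power spreads over a hemisphere of area 2π·r², so L_p = L_w − 10·log₁₀(2π·r²).
2π·r² = 935.2 m², 10·log₁₀ of that is 29.709 dB.
L_p = 97.6 − 29.709 = 67.89 dB.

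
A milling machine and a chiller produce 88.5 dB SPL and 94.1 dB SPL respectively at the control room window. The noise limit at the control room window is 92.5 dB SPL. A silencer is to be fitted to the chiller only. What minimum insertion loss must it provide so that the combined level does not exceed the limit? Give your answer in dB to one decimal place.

Everything except the chiller sums to 10^(88.5/10) = 7.079e+08 in linear terms, 88.50 dB SPL.
To meet 92.5 dB SPL overall, the treated chiller may contribute at most 10^(92.5/10) − 7.079e+08 = 1.070e+09, i.e. 90.30 dB SPL.
Required insertion loss = 94.1 − 90.30 = 3.80 dB.

3.8 dB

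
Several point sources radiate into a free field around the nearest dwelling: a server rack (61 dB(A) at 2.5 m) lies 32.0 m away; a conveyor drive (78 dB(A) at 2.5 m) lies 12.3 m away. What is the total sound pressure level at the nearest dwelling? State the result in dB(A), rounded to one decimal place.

64.2 dB(A)

Apply inverse-square spreading to bring every level to the receiver, then sum 10^(L/10).
server rack: 61 − 20·log₁₀(32.0/2.5) = 61 − 22.14 = 38.86 dB(A).
conveyor drive: 78 − 20·log₁₀(12.3/2.5) = 78 − 13.84 = 64.16 dB(A).
Σ 10^(L/10) = 2.614e+06 → L_total = 10·log₁₀(2.614e+06) = 64.17 dB(A).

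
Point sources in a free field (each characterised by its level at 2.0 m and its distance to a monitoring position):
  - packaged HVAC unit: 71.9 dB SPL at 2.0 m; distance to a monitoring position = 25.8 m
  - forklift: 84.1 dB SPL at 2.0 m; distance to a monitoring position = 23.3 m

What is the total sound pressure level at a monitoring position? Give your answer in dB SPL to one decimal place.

First find each source's level at the receiver (point-source: −20·log₁₀(r/r_ref)), then combine on an intensity basis.
packaged HVAC unit: 71.9 − 20·log₁₀(25.8/2.0) = 71.9 − 22.21 = 49.69 dB SPL.
forklift: 84.1 − 20·log₁₀(23.3/2.0) = 84.1 − 21.33 = 62.77 dB SPL.
Σ 10^(L/10) = 1.987e+06 → L_total = 10·log₁₀(1.987e+06) = 62.98 dB SPL.

63.0 dB SPL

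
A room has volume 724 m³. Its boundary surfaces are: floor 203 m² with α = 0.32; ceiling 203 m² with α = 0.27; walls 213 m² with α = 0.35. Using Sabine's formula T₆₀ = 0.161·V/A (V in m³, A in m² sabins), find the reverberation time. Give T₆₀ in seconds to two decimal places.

0.60 s

Total absorption A = 203·0.32 + 203·0.27 + 213·0.35 = 194.32 m² sabins.
T₆₀ = 0.161·V/A = 0.161·724/194.32 = 0.600 s.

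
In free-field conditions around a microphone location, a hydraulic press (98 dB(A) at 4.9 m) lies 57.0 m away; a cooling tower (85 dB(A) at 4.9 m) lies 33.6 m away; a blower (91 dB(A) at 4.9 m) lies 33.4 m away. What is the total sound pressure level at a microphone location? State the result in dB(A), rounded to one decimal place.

79.1 dB(A)

Apply inverse-square spreading to bring every level to the receiver, then sum 10^(L/10).
hydraulic press: 98 − 20·log₁₀(57.0/4.9) = 98 − 21.31 = 76.69 dB(A).
cooling tower: 85 − 20·log₁₀(33.6/4.9) = 85 − 16.72 = 68.28 dB(A).
blower: 91 − 20·log₁₀(33.4/4.9) = 91 − 16.67 = 74.33 dB(A).
Σ 10^(L/10) = 8.045e+07 → L_total = 10·log₁₀(8.045e+07) = 79.06 dB(A).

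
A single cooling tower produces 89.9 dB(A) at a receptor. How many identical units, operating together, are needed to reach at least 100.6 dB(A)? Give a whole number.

N identical sources give L₁ + 10·log₁₀ N, so require 10·log₁₀ N ≥ 100.6 − 89.9 = 10.7 dB.
N ≥ 10^(10.7/10) = 11.749, so N = 12.

12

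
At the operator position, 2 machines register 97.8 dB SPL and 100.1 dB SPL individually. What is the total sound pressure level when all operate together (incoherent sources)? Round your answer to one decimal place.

102.1 dB SPL

Incoherent sources combine by intensity addition: L_total = 10·log₁₀(Σ 10^(L_i/10)).
Σ 10^(L/10) = 10^(97.8/10) + 10^(100.1/10) = 1.626e+10.
L_total = 10·log₁₀(1.626e+10) = 102.11 dB SPL.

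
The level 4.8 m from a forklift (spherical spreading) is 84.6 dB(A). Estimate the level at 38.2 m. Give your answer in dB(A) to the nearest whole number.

Spherical spreading from a point source gives a 20·log₁₀(r₂/r₁) drop.
L₂ = 84.6 − 20·log₁₀(38.2/4.8) = 84.6 − 18.016 = 66.58 dB(A).

67 dB(A)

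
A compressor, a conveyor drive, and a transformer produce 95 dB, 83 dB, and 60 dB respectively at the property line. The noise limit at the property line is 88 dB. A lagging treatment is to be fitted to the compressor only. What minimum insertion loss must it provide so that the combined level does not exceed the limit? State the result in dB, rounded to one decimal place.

Everything except the compressor sums to 10^(83/10) + 10^(60/10) = 2.005e+08 in linear terms, 83.02 dB.
To meet 88 dB overall, the treated compressor may contribute at most 10^(88/10) − 2.005e+08 = 4.304e+08, i.e. 86.34 dB.
So the compressor must be reduced from 95 to 86.34 dB: IL = 8.66 dB.

8.7 dB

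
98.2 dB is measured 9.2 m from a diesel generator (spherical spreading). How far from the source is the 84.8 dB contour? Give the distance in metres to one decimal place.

43.0 m

Point-source spreading drops the level by 20·log₁₀(r₂/r₁); inverting, r₂/r₁ = 10^(ΔL/20).
r₂ = 9.2·10^((98.2−84.8)/20) = 9.2·10^(13.4/20) = 43.03 m.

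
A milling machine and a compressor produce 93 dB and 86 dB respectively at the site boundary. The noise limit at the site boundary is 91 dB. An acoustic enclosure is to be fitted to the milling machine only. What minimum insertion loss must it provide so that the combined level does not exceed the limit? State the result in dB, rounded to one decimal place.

Fixed contribution from the other source: Σ 10^(L/10) = 10^(86/10) = 3.981e+08 (86.00 dB).
To meet 91 dB overall, the treated milling machine may contribute at most 10^(91/10) − 3.981e+08 = 8.608e+08, i.e. 89.35 dB.
So the milling machine must be reduced from 93 to 89.35 dB: IL = 3.65 dB.

3.7 dB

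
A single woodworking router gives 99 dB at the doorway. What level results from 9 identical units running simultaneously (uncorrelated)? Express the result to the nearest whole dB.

109 dB

N identical incoherent sources raise the level by 10·log₁₀ N.
L_total = 99 + 10·log₁₀(9) = 99 + 9.542 = 108.54 dB.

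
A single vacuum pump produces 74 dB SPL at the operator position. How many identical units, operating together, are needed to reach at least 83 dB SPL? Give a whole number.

Need L₁ + 10·log₁₀ N ≥ 83, i.e. log₁₀ N ≥ 0.90.
N ≥ 10^(9.0/10) = 7.943, so N = 8.

8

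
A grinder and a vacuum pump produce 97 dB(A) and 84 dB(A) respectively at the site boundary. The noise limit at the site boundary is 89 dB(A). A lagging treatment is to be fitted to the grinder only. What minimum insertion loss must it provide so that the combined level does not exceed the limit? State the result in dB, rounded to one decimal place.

9.7 dB

Everything except the grinder sums to 10^(84/10) = 2.512e+08 in linear terms, 84.00 dB(A).
To meet 89 dB(A) overall, the treated grinder may contribute at most 10^(89/10) − 2.512e+08 = 5.431e+08, i.e. 87.35 dB(A).
Required insertion loss = 97 − 87.35 = 9.65 dB.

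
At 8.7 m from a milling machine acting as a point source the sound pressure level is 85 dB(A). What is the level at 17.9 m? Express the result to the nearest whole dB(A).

79 dB(A)

For a point source, L₂ = L₁ − 20·log₁₀(r₂/r₁).
L₂ = 85 − 20·log₁₀(17.9/8.7) = 85 − 6.267 = 78.73 dB(A).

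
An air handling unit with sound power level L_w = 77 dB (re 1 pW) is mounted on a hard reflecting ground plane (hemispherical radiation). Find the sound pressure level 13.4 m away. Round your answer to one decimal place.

L_p = L_w − 10·log₁₀(2π·r²) with r = 13.4 m.
2π·r² = 1128 m², 10·log₁₀ of that is 30.524 dB.
L_p = 77 − 30.524 = 46.48 dB.

46.5 dB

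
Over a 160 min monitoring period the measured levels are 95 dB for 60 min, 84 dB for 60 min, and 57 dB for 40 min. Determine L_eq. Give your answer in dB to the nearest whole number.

L_eq = 10·log₁₀[(1/T)·Σ tᵢ·10^(Lᵢ/10)] with T = 160 min.
Σ tᵢ·10^(Lᵢ/10) = 60·10^(95/10) + 60·10^(84/10) + 40·10^(57/10) = 2.048e+11.
L_eq = 10·log₁₀(2.048e+11/160) = 91.07 dB.

91 dB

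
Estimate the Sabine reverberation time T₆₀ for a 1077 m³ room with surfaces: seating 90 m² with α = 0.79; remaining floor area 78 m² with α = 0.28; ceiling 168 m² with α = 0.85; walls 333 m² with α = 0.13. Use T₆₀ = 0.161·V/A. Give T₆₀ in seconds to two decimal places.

0.62 s

A = Σ Sᵢαᵢ = 90·0.79 + 78·0.28 + 168·0.85 + 333·0.13 = 279.03 m².
T₆₀ = 0.161·V/A = 0.161·1077/279.03 = 0.621 s.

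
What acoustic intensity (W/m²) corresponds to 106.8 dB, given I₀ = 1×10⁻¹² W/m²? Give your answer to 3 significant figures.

I/I₀ = 10^(106.8/10) = 4.786e+10, so I = 4.786e+10 × 10⁻¹² W/m².

0.0479 W/m²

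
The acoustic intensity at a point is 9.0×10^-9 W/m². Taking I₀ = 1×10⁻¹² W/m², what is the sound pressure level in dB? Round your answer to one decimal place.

39.5 dB

L = 10·log₁₀(I/I₀) = 10·log₁₀(9.0×10^-9/10⁻¹²) = 10·log₁₀(9.0×10^3).
L = 10·(0.9542 + 3) = 39.54 dB.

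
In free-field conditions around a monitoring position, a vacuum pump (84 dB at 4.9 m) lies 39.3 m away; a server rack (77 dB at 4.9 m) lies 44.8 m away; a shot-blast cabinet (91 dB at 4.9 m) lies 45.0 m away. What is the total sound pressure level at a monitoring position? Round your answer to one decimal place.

Apply inverse-square spreading to bring every level to the receiver, then sum 10^(L/10).
vacuum pump: 84 − 20·log₁₀(39.3/4.9) = 84 − 18.08 = 65.92 dB.
server rack: 77 − 20·log₁₀(44.8/4.9) = 77 − 19.22 = 57.78 dB.
shot-blast cabinet: 91 − 20·log₁₀(45.0/4.9) = 91 − 19.26 = 71.74 dB.
Σ 10^(L/10) = 1.943e+07 → L_total = 10·log₁₀(1.943e+07) = 72.89 dB.

72.9 dB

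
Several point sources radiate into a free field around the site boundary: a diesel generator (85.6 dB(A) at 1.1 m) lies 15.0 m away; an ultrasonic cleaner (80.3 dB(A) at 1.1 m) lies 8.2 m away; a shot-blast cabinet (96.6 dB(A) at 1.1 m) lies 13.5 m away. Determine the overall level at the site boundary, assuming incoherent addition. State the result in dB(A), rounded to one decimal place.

Apply inverse-square spreading to bring every level to the receiver, then sum 10^(L/10).
diesel generator: 85.6 − 20·log₁₀(15.0/1.1) = 85.6 − 22.69 = 62.91 dB(A).
ultrasonic cleaner: 80.3 − 20·log₁₀(8.2/1.1) = 80.3 − 17.45 = 62.85 dB(A).
shot-blast cabinet: 96.6 − 20·log₁₀(13.5/1.1) = 96.6 − 21.78 = 74.82 dB(A).
Σ 10^(L/10) = 3.423e+07 → L_total = 10·log₁₀(3.423e+07) = 75.34 dB(A).

75.3 dB(A)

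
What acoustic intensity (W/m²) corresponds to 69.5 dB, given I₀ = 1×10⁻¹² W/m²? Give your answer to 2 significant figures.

I = I₀·10^(L/10) = 10⁻¹² × 10^(69.5/10) = 10^(-5.050).

8.9e-06 W/m²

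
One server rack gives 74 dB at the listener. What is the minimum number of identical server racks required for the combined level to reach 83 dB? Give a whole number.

8

Need L₁ + 10·log₁₀ N ≥ 83, i.e. log₁₀ N ≥ 0.90.
N ≥ 10^(9.0/10) = 7.943, so N = 8.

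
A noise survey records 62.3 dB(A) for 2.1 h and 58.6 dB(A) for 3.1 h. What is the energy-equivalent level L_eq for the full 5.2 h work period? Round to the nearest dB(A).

Weight each interval's intensity by its duration and average over T = 5.2 h:
Σ tᵢ·10^(Lᵢ/10) = 2.1·10^(62.3/10) + 3.1·10^(58.6/10) = 5.812e+06.
L_eq = 10·log₁₀(5.812e+06/5.2) = 60.48 dB(A).

60 dB(A)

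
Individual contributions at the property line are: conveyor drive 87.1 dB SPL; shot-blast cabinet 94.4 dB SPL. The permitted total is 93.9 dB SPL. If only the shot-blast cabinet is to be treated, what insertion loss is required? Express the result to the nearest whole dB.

2 dB

The untreated sources together contribute 10^(87.1/10) = 5.129e+08, i.e. 87.10 dB SPL.
The limit corresponds to 10^(93.9/10) = 2.455e+09; subtracting the fixed part leaves 1.942e+09 for the shot-blast cabinet, i.e. 92.88 dB SPL.
So the shot-blast cabinet must be reduced from 94.4 to 92.88 dB SPL: IL = 1.52 dB.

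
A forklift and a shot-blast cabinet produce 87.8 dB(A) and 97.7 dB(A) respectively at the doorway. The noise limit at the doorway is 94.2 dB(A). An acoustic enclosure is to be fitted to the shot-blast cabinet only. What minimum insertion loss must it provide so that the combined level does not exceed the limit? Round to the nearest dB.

The untreated sources together contribute 10^(87.8/10) = 6.026e+08, i.e. 87.80 dB(A).
To meet 94.2 dB(A) overall, the treated shot-blast cabinet may contribute at most 10^(94.2/10) − 6.026e+08 = 2.028e+09, i.e. 93.07 dB(A).
So the shot-blast cabinet must be reduced from 97.7 to 93.07 dB(A): IL = 4.63 dB.

5 dB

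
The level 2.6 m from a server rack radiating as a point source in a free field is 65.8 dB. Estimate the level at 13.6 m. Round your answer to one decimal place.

51.4 dB

Point-source attenuation: ΔL = 20·log₁₀(r₂/r₁) = 20·log₁₀(13.6/2.6) = 14.371 dB.
L₂ = 65.8 − 20·log₁₀(13.6/2.6) = 65.8 − 14.371 = 51.43 dB.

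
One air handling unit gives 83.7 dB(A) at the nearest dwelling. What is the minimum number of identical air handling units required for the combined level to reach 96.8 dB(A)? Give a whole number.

21

Need L₁ + 10·log₁₀ N ≥ 96.8, i.e. log₁₀ N ≥ 1.31.
N ≥ 10^(13.1/10) = 20.417, so N = 21.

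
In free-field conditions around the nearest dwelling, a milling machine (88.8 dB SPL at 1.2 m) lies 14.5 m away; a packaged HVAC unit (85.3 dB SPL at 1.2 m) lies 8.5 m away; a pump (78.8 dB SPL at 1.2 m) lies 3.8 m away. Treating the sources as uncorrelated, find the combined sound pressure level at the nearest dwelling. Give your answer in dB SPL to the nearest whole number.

First find each source's level at the receiver (point-source: −20·log₁₀(r/r_ref)), then combine on an intensity basis.
milling machine: 88.8 − 20·log₁₀(14.5/1.2) = 88.8 − 21.64 = 67.16 dB SPL.
packaged HVAC unit: 85.3 − 20·log₁₀(8.5/1.2) = 85.3 − 17.00 = 68.30 dB SPL.
pump: 78.8 − 20·log₁₀(3.8/1.2) = 78.8 − 10.01 = 68.79 dB SPL.
Σ 10^(L/10) = 1.951e+07 → L_total = 10·log₁₀(1.951e+07) = 72.90 dB SPL.

73 dB SPL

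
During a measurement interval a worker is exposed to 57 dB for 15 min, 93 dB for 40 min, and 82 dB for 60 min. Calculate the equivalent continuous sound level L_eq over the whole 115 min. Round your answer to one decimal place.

Weight each interval's intensity by its duration and average over T = 115 min:
Σ tᵢ·10^(Lᵢ/10) = 15·10^(57/10) + 40·10^(93/10) + 60·10^(82/10) = 8.933e+10.
L_eq = 10·log₁₀(8.933e+10/115) = 88.90 dB.

88.9 dB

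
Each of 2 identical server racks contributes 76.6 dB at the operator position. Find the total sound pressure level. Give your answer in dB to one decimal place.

With 2 equal, uncorrelated contributions the intensity is 2× that of one unit, giving a rise of 10·log₁₀ 2.
L_total = 76.6 + 10·log₁₀(2) = 76.6 + 3.010 = 79.61 dB.

79.6 dB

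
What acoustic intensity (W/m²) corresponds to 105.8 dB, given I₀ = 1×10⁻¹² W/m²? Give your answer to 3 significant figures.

I = I₀·10^(L/10) = 10⁻¹² × 10^(105.8/10) = 10^(-1.420).

0.0380 W/m²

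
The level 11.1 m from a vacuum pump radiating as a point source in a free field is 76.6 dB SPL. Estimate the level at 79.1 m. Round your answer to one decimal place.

Point-source attenuation: ΔL = 20·log₁₀(r₂/r₁) = 20·log₁₀(79.1/11.1) = 17.057 dB.
L₂ = 76.6 − 20·log₁₀(79.1/11.1) = 76.6 − 17.057 = 59.54 dB SPL.

59.5 dB SPL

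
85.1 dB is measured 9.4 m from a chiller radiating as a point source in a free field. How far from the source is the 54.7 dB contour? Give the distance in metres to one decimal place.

311.3 m

For a point source L₁ − L₂ = 20·log₁₀(r₂/r₁), so r₂ = r₁·10^((L₁−L₂)/20).
r₂ = 9.4·10^((85.1−54.7)/20) = 9.4·10^(30.4/20) = 311.26 m.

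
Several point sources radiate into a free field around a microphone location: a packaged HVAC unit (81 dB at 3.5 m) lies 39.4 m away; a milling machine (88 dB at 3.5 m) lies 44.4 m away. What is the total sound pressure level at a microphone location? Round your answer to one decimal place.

First find each source's level at the receiver (point-source: −20·log₁₀(r/r_ref)), then combine on an intensity basis.
packaged HVAC unit: 81 − 20·log₁₀(39.4/3.5) = 81 − 21.03 = 59.97 dB.
milling machine: 88 − 20·log₁₀(44.4/3.5) = 88 − 22.07 = 65.93 dB.
Σ 10^(L/10) = 4.914e+06 → L_total = 10·log₁₀(4.914e+06) = 66.91 dB.

66.9 dB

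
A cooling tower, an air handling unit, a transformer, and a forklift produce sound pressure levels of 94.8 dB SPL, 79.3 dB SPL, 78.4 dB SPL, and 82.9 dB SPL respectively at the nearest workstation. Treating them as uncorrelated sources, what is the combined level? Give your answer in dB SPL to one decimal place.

For uncorrelated sources the intensities add, so convert each level to linear form, sum, and take 10·log₁₀ of the total.
Σ 10^(L/10) = 10^(94.8/10) + 10^(79.3/10) + 10^(78.4/10) + 10^(82.9/10) = 3.369e+09.
L_total = 10·log₁₀(3.369e+09) = 95.28 dB SPL.

95.3 dB SPL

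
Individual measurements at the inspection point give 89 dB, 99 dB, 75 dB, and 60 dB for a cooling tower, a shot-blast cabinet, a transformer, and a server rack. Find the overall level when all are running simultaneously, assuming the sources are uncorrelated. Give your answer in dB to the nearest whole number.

For uncorrelated sources the intensities add, so convert each level to linear form, sum, and take 10·log₁₀ of the total.
Σ 10^(L/10) = 10^(89/10) + 10^(99/10) + 10^(75/10) + 10^(60/10) = 8.770e+09.
L_total = 10·log₁₀(8.770e+09) = 99.43 dB.

99 dB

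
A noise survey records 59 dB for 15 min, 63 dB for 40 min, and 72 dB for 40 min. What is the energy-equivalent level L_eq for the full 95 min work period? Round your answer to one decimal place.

L_eq = 10·log₁₀[(1/T)·Σ tᵢ·10^(Lᵢ/10)] with T = 95 min.
Σ tᵢ·10^(Lᵢ/10) = 15·10^(59/10) + 40·10^(63/10) + 40·10^(72/10) = 7.257e+08.
L_eq = 10·log₁₀(7.257e+08/95) = 68.83 dB.

68.8 dB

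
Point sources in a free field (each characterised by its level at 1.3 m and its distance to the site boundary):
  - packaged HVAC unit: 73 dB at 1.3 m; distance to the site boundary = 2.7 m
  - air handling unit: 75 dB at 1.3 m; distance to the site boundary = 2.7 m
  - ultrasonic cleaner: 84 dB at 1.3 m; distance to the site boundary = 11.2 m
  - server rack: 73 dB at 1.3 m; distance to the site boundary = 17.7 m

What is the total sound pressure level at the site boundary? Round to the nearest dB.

72 dB

Apply inverse-square spreading to bring every level to the receiver, then sum 10^(L/10).
packaged HVAC unit: 73 − 20·log₁₀(2.7/1.3) = 73 − 6.35 = 66.65 dB.
air handling unit: 75 − 20·log₁₀(2.7/1.3) = 75 − 6.35 = 68.65 dB.
ultrasonic cleaner: 84 − 20·log₁₀(11.2/1.3) = 84 − 18.71 = 65.29 dB.
server rack: 73 − 20·log₁₀(17.7/1.3) = 73 − 22.68 = 50.32 dB.
Σ 10^(L/10) = 1.545e+07 → L_total = 10·log₁₀(1.545e+07) = 71.89 dB.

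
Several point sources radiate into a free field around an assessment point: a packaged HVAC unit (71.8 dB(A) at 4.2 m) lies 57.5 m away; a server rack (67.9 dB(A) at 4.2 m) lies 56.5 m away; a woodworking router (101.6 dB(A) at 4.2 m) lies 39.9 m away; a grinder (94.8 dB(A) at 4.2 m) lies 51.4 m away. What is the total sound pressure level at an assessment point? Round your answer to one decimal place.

82.6 dB(A)

Apply inverse-square spreading to bring every level to the receiver, then sum 10^(L/10).
packaged HVAC unit: 71.8 − 20·log₁₀(57.5/4.2) = 71.8 − 22.73 = 49.07 dB(A).
server rack: 67.9 − 20·log₁₀(56.5/4.2) = 67.9 − 22.58 = 45.32 dB(A).
woodworking router: 101.6 − 20·log₁₀(39.9/4.2) = 101.6 − 19.55 = 82.05 dB(A).
grinder: 94.8 − 20·log₁₀(51.4/4.2) = 94.8 − 21.75 = 73.05 dB(A).
Σ 10^(L/10) = 1.804e+08 → L_total = 10·log₁₀(1.804e+08) = 82.56 dB(A).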